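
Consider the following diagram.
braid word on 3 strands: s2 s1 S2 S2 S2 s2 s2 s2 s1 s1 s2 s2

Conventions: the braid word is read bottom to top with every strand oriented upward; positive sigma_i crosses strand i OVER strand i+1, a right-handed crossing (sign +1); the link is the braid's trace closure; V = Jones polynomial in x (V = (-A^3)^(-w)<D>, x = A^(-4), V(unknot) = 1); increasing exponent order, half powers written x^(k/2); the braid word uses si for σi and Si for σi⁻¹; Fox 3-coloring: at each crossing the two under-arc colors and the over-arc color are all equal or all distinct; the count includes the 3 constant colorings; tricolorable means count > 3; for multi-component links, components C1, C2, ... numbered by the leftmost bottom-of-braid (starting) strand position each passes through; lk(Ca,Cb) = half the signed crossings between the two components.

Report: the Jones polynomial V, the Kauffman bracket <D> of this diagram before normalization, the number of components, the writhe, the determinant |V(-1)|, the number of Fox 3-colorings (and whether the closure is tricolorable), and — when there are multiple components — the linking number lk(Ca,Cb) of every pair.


Jones polynomial: V(x) = x^2 + 2x^4 - 2x^5 + x^6 - 2x^7 + x^8
<D> = A^-14 - 2A^-10 + A^-6 - 2A^-2 + 2A^2 + A^10; writhe +6
components 1, writhe +6 (12 crossings)
3-colorings: 27 of 3^12, det 9 — tricolorable
note: the word shrinks to σ2 σ1 σ1 σ1 σ2 σ2 after cancelling


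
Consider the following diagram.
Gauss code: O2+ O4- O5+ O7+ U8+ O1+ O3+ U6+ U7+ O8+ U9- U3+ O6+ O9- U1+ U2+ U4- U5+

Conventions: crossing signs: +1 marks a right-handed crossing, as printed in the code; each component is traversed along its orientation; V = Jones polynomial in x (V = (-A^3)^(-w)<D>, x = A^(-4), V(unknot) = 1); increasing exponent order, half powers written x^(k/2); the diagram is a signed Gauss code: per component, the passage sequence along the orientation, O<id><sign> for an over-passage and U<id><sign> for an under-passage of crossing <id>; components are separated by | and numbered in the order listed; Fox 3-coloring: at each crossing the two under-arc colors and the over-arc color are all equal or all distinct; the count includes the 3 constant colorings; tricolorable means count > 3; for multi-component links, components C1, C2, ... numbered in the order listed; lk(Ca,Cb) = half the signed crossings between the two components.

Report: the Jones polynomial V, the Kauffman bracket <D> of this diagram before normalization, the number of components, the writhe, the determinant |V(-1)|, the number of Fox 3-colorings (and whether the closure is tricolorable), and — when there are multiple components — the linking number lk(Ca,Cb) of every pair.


V = x - x^2 + 2x^3 - x^4 + x^5 - x^6
<D> = A^-9 - A^-5 + A^-1 - 2A^3 + A^7 - A^11 (w = +5)
1 component over 9 crossings, w = +5
3 Fox colorings among 3^9, |V(-1)| = 7: not tricolorable
why: w = +5 (over 9 crossings) is diagram-only; (-A^3)^(-5) removes it from V


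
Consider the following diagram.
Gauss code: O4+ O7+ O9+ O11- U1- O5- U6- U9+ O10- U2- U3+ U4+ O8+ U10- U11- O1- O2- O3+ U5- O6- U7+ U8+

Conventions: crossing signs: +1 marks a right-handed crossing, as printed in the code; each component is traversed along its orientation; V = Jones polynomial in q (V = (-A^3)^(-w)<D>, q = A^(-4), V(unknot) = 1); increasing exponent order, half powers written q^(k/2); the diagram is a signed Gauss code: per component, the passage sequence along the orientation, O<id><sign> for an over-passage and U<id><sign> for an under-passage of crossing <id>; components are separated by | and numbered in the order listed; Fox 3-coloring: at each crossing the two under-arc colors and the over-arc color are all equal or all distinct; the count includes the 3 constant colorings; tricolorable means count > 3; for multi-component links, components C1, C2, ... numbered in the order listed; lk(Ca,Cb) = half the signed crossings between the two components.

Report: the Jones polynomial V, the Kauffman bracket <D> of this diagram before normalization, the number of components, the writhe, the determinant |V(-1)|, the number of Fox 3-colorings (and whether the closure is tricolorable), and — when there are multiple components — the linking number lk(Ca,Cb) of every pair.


V(q) = q^-5 - 2q^-4 + 2q^-3 - 2q^-2 + 2q^-1 - 1 + q
bracket: -A^-7 + A^-3 - 2A + 2A^5 - 2A^9 + 2A^13 - A^17, w = -1
1 component, writhe -1, over 11 crossings
det 11, colorings 3 of 3^11 — not tricolorable
observation: w = -1 shifts under R1 moves; the (-A^3)^(1) factor cancels that in V


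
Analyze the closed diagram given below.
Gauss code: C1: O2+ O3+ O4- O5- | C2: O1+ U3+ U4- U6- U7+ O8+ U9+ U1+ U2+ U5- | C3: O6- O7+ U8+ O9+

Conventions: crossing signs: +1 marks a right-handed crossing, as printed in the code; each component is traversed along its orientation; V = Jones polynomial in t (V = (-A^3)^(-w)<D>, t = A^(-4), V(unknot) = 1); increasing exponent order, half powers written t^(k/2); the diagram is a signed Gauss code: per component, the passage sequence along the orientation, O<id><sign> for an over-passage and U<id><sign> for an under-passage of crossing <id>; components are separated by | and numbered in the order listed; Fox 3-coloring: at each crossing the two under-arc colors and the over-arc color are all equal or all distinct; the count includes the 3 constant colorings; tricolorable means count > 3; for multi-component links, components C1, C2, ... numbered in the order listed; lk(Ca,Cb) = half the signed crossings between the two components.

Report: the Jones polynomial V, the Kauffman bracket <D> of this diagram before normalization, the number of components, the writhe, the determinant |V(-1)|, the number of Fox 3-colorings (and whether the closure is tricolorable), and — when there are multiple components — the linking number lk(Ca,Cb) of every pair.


Jones polynomial: V(t) = 1 + t + t^2 + t^3
<D> = -A^-3 - A - A^5 - A^9; writhe +3
components 3, writhe +3 (9 crossings)
linking number lk(C1,C2) = 0
lk(C1,C3): 0
lk(C2,C3) = +1
3-colorings: 9 of 3^10, det 0 — tricolorable
note: summing lk over 3 pairs gives +1


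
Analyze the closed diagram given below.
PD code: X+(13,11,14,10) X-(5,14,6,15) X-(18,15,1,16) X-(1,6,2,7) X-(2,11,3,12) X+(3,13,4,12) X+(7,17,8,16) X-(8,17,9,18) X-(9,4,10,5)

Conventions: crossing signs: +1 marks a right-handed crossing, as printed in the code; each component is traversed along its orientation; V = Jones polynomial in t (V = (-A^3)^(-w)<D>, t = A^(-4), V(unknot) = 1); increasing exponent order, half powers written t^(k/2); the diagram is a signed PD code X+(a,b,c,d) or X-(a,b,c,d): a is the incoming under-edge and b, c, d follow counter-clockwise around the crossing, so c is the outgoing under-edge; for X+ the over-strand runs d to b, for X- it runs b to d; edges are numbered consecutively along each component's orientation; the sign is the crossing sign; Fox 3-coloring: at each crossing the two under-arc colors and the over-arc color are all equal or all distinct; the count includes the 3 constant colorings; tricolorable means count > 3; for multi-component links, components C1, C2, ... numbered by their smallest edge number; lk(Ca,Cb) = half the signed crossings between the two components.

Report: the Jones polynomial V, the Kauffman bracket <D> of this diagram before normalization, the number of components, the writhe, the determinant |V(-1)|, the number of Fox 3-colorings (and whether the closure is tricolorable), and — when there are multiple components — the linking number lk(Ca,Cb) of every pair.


Jones polynomial: V(t) = -t^-4 + t^-3 + t^-1
<D> = -A^-5 - A^3 + A^7; writhe -3
components 1, writhe -3 (9 crossings)
3-colorings: 9 of 3^9, det 3 — tricolorable
note: det 3 = |V(-1)|; divisible by 3, so tricolorable


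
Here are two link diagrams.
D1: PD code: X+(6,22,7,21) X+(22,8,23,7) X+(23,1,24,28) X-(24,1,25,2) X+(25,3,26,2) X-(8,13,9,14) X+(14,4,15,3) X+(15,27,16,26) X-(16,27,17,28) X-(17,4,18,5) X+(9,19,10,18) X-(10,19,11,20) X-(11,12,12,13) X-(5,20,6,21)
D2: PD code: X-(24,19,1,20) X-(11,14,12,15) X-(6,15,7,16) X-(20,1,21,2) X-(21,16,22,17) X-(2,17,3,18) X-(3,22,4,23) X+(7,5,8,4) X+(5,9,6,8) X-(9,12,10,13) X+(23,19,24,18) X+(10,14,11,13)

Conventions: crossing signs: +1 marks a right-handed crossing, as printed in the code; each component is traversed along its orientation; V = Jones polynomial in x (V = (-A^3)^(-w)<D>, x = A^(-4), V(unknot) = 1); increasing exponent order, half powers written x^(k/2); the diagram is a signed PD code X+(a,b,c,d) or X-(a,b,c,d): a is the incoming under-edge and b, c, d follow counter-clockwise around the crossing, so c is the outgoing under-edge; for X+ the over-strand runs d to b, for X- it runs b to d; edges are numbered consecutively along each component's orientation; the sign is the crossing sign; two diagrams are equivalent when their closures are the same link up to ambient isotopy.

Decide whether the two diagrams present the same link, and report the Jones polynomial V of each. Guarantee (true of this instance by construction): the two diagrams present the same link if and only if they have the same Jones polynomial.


equivalent: no
D1 (bracket 1; 14 crossings at w = 0): V = 1
V(D2) = -x^-4 + x^-3 + x^-1  (w -4, c 12, <D> = A^-8 + 1 - A^4)
key observation: 2 classes among 2 diagrams; unequal V(x) rules out equality


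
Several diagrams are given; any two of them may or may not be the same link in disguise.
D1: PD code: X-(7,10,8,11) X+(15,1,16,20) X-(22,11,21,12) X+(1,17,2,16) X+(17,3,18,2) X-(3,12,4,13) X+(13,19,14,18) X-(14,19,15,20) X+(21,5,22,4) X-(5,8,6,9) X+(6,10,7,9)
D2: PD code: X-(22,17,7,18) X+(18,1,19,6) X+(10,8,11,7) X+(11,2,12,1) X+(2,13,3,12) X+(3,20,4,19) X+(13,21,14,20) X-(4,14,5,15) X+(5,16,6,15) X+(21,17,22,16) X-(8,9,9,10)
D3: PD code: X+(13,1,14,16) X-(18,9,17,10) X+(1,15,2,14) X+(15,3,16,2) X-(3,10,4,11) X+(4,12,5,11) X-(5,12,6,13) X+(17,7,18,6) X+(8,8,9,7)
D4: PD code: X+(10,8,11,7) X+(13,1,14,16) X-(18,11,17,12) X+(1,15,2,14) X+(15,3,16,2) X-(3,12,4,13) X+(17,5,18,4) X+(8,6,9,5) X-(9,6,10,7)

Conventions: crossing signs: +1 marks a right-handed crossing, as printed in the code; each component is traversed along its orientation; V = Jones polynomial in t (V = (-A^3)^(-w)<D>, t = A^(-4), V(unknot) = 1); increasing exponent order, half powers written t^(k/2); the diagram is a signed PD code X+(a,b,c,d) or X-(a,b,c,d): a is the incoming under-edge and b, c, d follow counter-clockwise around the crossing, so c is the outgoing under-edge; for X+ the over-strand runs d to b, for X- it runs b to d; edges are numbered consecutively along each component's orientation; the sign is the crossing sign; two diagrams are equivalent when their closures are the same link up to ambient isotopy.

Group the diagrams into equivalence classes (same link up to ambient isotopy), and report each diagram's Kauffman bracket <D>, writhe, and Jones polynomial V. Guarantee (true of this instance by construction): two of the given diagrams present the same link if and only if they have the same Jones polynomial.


equivalence classes: {D1, D3, D4} | {D2}
D1 (bracket -A^-15 + A^-7 + A^-3 + A; 11 crossings at w = +1): V = -t^(1/2) - t^(3/2) - t^(5/2) + t^(9/2)
V(D2) = -t^(3/2) - t^(7/2) + t^(9/2) - t^(11/2)  [11 crossings, <D> = A^-7 - A^-3 + A + A^9, w = +5]
V(D3) = -t^(1/2) - t^(3/2) - t^(5/2) + t^(9/2)  (w +3, c 9, <D> = -A^-9 + A^-1 + A^3 + A^7)
V(D4) = -t^(1/2) - t^(3/2) - t^(5/2) + t^(9/2)  (w +3, c 9, <D> = -A^-9 + A^-1 + A^3 + A^7)
key observation: V(t) takes 2 values over 4 diagrams, fixing the grouping


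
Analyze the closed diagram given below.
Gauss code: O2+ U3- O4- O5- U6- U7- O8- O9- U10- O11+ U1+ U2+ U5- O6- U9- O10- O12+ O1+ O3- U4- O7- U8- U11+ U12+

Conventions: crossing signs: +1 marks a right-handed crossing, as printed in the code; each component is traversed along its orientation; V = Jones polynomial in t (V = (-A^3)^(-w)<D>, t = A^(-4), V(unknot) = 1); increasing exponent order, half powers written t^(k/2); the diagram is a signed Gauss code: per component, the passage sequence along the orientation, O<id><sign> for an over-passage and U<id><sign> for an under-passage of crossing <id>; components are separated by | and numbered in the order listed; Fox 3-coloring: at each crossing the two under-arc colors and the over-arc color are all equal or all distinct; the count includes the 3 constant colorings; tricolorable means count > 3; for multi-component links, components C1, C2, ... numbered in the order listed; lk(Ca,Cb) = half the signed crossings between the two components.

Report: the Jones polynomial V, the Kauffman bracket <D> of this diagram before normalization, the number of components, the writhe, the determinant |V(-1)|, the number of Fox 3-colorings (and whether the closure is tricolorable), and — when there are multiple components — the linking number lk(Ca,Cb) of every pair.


V(t) = t^-7 - 2t^-6 + 2t^-5 - 3t^-4 + 3t^-3 - 2t^-2 + 2t^-1
bracket: 2A^-8 - 2A^-4 + 3 - 3A^4 + 2A^8 - 2A^12 + A^16, w = -4
1 component, writhe -4, over 12 crossings
det 15, colorings 9 of 3^12 — tricolorable
observation: w = -4 shifts under R1 moves; the (-A^3)^(4) factor cancels that in V


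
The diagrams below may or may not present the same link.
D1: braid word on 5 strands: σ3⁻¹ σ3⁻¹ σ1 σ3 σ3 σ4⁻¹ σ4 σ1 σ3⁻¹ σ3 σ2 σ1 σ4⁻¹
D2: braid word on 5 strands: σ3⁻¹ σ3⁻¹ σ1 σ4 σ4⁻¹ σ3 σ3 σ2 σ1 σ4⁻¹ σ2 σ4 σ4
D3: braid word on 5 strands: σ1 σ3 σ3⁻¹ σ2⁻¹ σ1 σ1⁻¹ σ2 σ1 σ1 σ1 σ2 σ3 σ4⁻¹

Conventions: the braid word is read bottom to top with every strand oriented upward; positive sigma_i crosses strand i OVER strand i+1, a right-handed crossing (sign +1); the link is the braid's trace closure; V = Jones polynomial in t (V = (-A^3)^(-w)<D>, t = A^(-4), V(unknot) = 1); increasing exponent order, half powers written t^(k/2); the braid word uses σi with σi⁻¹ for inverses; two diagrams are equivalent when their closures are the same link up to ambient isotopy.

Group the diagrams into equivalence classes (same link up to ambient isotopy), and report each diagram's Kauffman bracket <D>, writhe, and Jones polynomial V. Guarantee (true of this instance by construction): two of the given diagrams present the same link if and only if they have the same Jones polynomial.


classes: {D1, D2} | {D3}
V(D1) = -t^(1/2) - t^(3/2) - t^(5/2) + t^(9/2)  [13 crossings, <D> = -A^-9 + A^-1 + A^3 + A^7, w = +3]
D2 (bracket -A^-3 + A^5 + A^9 + A^13; 13 crossings at w = +5): V = -t^(1/2) - t^(3/2) - t^(5/2) + t^(9/2)
D3 (bracket A^-7 - A^-3 + A + A^9; 13 crossings at w = +5): V = -t^(3/2) - t^(7/2) + t^(9/2) - t^(11/2)
note: comparing 3 Jones polynomials yields 2 groups


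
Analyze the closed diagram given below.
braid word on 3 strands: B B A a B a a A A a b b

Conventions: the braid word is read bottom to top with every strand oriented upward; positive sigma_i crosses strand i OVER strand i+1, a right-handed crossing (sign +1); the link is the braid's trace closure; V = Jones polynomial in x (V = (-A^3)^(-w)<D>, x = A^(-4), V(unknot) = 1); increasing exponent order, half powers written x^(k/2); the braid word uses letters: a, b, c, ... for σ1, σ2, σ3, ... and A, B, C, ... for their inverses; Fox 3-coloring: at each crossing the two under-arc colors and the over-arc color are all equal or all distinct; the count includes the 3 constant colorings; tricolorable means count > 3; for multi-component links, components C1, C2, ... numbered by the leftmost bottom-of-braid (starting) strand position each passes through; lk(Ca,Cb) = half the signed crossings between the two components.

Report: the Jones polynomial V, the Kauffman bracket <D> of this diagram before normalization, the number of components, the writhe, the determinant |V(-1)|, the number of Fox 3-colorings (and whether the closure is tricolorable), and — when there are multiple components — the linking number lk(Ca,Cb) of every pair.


V(x) = 1
bracket: 1, w = 0
1 component, writhe 0, over 12 crossings
det 1, colorings 3 of 3^12 — not tricolorable
observation: det 1 = |V(-1)|; not divisible by 3, so not tricolorable


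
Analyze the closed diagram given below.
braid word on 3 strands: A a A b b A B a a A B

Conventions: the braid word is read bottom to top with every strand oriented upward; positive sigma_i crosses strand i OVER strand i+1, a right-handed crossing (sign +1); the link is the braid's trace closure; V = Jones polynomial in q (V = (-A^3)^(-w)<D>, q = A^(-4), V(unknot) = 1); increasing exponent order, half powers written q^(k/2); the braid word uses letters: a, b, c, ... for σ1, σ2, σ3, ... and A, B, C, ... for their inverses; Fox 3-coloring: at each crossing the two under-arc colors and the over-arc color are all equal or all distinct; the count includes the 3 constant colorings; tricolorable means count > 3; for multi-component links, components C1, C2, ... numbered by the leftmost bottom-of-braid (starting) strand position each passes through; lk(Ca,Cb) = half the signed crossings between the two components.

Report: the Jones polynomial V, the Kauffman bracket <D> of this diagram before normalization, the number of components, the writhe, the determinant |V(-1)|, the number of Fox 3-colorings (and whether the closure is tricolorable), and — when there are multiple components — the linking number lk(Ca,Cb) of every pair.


Jones polynomial: V(q) = -q^(-7/2) - q^(-3/2) - q^(1/2) + q^(3/2)
<D> = -A^-9 + A^-5 + A^3 + A^11; writhe -1
components 2, writhe -1 (11 crossings)
linking number lk(C1,C2) = -2
3-colorings: 3 of 3^11, det 4 — not tricolorable
note: |V(-1)| = 4: so not tricolorable, since 3 does not divide 4


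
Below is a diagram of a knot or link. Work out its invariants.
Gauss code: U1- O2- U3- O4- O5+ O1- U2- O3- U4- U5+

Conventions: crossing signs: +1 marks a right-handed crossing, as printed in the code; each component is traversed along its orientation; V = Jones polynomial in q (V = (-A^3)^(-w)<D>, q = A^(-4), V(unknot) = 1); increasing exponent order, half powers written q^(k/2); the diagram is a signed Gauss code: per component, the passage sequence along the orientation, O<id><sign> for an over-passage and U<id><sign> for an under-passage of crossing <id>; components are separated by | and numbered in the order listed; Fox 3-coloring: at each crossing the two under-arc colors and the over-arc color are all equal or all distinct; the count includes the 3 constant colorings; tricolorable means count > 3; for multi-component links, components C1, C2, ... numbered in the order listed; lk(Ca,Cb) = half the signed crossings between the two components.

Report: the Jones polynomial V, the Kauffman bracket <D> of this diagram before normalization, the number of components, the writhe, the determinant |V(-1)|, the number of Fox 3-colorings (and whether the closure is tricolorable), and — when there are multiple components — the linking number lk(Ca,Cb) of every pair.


V = -q^-4 + q^-3 + q^-1
<D> = -A^-5 - A^3 + A^7 (w = -3)
1 component over 5 crossings, w = -3
9 Fox colorings among 3^5, |V(-1)| = 3: tricolorable
why: det 3 = |V(-1)|; divisible by 3, so tricolorable


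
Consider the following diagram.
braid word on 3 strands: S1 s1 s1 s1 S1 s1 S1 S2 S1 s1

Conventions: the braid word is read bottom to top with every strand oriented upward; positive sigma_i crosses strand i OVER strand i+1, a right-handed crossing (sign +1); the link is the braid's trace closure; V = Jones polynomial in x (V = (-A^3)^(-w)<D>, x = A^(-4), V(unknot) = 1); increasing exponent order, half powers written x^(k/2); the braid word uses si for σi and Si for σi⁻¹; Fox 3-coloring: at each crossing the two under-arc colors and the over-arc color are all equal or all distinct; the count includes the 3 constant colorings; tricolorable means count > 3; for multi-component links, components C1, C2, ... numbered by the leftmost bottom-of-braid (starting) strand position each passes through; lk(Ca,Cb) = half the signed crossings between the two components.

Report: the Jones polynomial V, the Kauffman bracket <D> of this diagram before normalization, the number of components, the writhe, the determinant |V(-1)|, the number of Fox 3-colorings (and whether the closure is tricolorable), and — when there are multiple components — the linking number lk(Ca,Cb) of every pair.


Jones polynomial: V(x) = 1
<D> = 1; writhe 0
components 1, writhe 0 (10 crossings)
3-colorings: 3 of 3^10, det 1 — not tricolorable
note: |V(-1)| = 1: so not tricolorable, since 3 does not divide 1


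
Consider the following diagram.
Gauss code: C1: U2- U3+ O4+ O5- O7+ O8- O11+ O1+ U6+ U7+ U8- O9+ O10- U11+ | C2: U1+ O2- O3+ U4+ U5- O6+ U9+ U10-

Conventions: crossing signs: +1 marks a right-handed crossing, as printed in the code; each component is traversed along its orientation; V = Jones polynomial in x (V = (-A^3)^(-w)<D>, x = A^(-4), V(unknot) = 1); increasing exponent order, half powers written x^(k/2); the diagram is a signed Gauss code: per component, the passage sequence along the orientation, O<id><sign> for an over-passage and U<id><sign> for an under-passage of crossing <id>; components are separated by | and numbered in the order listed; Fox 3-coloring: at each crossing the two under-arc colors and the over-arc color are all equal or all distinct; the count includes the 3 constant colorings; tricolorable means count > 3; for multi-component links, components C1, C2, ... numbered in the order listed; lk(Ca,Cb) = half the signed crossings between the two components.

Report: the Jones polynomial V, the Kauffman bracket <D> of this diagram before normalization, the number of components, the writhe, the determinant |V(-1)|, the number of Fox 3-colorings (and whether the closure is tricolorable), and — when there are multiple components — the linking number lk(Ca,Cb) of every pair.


Jones polynomial: V(x) = -x^(1/2) - x^(5/2)
<D> = A^-1 + A^7; writhe +3
components 2, writhe +3 (11 crossings)
linking number lk(C1,C2) = +1
3-colorings: 3 of 3^11, det 2 — not tricolorable
note: span 2 respects span(V) <= c + mu - 1 = 12 for this 2-component diagram


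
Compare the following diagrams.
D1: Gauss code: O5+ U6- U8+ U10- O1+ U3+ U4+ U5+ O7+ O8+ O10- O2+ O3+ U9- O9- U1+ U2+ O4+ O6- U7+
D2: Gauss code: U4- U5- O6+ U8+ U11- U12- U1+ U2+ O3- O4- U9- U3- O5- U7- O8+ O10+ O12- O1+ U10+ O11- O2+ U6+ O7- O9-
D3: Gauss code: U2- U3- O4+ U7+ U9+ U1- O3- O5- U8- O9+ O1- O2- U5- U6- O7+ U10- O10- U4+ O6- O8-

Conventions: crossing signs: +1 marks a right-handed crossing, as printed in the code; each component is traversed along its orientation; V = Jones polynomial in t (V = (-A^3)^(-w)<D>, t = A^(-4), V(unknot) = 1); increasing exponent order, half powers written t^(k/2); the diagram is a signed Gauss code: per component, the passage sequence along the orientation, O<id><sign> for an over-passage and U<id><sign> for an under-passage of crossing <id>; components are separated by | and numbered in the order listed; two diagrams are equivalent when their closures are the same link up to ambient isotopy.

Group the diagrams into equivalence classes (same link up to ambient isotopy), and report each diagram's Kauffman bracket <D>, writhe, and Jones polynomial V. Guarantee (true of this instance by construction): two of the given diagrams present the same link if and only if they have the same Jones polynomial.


equivalence classes: {D1} | {D2, D3}
D1 (bracket -A^-12 + A^-8 - A^-4 + 2 - A^4 + A^8; 10 crossings at w = +4): V = t - t^2 + 2t^3 - t^4 + t^5 - t^6
V(D2) = t^-5 - 2t^-4 + 2t^-3 - 2t^-2 + 2t^-1 - 1 + t  [12 crossings, <D> = A^-10 - A^-6 + 2A^-2 - 2A^2 + 2A^6 - 2A^10 + A^14, w = -2]
V(D3) = t^-5 - 2t^-4 + 2t^-3 - 2t^-2 + 2t^-1 - 1 + t  [10 crossings, <D> = A^-16 - A^-12 + 2A^-8 - 2A^-4 + 2 - 2A^4 + A^8, w = -4]
key observation: V(t) takes 2 values over 3 diagrams, fixing the grouping


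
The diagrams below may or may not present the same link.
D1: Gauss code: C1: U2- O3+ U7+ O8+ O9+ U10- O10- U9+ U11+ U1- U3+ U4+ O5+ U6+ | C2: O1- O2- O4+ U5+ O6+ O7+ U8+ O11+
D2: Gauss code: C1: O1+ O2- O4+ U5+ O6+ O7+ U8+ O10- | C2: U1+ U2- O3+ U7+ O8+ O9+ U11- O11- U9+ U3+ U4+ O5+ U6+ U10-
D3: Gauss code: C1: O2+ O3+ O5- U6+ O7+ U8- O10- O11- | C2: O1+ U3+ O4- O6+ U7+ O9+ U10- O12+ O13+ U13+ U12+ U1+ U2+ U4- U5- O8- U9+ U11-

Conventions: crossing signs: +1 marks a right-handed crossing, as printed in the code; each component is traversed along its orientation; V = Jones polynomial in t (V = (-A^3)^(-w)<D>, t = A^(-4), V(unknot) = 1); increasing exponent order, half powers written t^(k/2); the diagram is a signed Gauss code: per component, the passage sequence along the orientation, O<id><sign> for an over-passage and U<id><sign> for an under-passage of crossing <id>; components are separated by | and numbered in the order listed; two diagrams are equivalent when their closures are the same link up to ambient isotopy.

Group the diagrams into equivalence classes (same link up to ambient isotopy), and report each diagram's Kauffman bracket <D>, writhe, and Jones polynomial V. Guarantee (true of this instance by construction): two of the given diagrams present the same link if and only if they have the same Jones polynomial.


equivalence classes: {D1, D2} | {D3}
D1 (bracket A^-15 - 2A^-11 + 2A^-7 - 2A^-3 + 3A - A^5 + A^9; 11 crossings at w = +5): V = -t^(3/2) + t^(5/2) - 3t^(7/2) + 2t^(9/2) - 2t^(11/2) + 2t^(13/2) - t^(15/2)
V(D2) = -t^(3/2) + t^(5/2) - 3t^(7/2) + 2t^(9/2) - 2t^(11/2) + 2t^(13/2) - t^(15/2)  (w +5, c 11, <D> = A^-15 - 2A^-11 + 2A^-7 - 2A^-3 + 3A - A^5 + A^9)
V(D3) = -t^(-3/2) + t^(-1/2) - 2t^(1/2) + t^(3/2) - 2t^(5/2) + t^(7/2)  (w +3, c 13, <D> = -A^-5 + 2A^-1 - A^3 + 2A^7 - A^11 + A^15)
observation: 2 values of V(t) split the 3 diagrams


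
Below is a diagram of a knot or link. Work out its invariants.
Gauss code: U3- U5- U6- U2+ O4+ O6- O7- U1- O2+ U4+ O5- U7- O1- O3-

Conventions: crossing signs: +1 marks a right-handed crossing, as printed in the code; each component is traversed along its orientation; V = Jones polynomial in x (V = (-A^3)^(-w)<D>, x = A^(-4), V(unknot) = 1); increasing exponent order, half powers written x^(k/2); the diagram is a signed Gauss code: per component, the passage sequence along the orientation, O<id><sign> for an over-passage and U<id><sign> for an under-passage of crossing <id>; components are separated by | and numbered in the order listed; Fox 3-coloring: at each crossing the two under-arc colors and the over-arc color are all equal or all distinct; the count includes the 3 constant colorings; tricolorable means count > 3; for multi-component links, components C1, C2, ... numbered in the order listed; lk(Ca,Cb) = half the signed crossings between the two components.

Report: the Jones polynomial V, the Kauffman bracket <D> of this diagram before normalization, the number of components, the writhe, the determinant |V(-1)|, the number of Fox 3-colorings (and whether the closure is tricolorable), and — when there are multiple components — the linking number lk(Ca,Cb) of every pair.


V(x) = 1
bracket: -A^-9, w = -3
1 component, writhe -3, over 7 crossings
det 1, colorings 3 of 3^7 — not tricolorable
observation: |V(-1)| = 1: so not tricolorable, since 3 does not divide 1


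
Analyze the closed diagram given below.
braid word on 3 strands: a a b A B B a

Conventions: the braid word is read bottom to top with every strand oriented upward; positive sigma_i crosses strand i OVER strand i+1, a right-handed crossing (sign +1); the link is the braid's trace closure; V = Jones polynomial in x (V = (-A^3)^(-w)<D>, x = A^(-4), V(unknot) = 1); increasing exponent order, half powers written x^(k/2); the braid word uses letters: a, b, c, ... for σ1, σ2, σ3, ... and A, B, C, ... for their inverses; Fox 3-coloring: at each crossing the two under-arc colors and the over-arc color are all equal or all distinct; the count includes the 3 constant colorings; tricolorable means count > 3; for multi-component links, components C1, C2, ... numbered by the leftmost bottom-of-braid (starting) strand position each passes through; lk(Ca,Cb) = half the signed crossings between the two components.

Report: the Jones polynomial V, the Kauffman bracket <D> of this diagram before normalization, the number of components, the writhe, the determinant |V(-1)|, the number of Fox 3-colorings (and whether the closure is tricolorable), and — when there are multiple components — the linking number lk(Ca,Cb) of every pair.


V(x) = -x^(-3/2) + x^(-1/2) - 2x^(1/2) + x^(3/2) - 2x^(5/2) + x^(7/2)
bracket: -A^-11 + 2A^-7 - A^-3 + 2A - A^5 + A^9, w = +1
2 components, writhe +1, over 7 crossings
lk(C1,C2) = 0
det 8, colorings 3 of 3^7 — not tricolorable
observation: all 2 components of this link are unlinked algebraically


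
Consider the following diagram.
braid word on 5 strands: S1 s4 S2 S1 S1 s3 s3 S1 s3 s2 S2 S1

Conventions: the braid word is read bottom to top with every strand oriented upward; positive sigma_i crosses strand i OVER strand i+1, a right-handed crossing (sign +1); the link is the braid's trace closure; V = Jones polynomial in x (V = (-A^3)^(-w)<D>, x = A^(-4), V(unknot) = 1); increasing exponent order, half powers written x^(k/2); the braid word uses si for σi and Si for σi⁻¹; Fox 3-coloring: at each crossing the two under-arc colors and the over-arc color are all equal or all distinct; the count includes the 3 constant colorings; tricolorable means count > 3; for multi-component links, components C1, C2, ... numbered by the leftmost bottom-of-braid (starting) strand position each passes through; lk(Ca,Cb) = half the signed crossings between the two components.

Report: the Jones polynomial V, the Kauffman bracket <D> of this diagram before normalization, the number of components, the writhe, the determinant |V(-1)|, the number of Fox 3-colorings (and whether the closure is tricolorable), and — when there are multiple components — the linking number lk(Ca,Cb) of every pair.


V = -x^-6 + x^-5 - 2x^-4 + 3x^-3 - 2x^-2 + 3x^-1 - 1 + x - x^2
<D> = -A^-14 + A^-10 - A^-6 + 3A^-2 - 2A^2 + 3A^6 - 2A^10 + A^14 - A^18 (w = -2)
1 component over 12 crossings, w = -2
9 Fox colorings among 3^12, |V(-1)| = 15: tricolorable
why: det 15 = |V(-1)|; divisible by 3, so tricolorable


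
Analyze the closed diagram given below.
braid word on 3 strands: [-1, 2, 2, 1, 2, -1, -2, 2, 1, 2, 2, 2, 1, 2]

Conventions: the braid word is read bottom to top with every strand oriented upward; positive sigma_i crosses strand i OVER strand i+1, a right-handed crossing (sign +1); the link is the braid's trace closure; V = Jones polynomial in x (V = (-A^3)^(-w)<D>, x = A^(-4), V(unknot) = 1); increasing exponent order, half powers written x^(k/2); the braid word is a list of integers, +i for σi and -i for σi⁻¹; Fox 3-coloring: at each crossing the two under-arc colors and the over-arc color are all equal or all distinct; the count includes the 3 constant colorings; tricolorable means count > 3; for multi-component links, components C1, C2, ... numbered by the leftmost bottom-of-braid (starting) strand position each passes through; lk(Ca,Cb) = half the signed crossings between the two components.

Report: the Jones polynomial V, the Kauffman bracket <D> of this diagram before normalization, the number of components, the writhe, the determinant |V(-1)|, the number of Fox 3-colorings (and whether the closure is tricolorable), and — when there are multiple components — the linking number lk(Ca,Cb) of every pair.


V(x) = x^3 + x^5 - x^8
bracket: -A^-8 + A^4 + A^12, w = +8
1 component, writhe +8, over 14 crossings
det 3, colorings 9 of 3^14 — tricolorable
observation: w = +8 (over 14 crossings) is diagram-only; (-A^3)^(-8) removes it from V


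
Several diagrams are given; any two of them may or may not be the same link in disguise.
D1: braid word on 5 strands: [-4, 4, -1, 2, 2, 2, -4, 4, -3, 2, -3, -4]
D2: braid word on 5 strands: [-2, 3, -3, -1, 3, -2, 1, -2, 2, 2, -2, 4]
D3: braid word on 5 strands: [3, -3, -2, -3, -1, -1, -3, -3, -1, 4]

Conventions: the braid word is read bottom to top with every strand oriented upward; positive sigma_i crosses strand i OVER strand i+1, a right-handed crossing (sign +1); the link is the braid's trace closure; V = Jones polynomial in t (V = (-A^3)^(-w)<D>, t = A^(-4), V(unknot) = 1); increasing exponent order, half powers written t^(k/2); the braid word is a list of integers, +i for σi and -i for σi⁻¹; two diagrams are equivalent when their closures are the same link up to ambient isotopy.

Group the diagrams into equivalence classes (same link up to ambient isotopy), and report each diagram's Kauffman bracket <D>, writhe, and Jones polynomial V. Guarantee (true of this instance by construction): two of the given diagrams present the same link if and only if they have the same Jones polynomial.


classes: {D1} | {D2} | {D3}
V(D1) = t^-1 - 1 + 2t - 2t^2 + 2t^3 - 2t^4 + t^5  [12 crossings, <D> = A^-20 - 2A^-16 + 2A^-12 - 2A^-8 + 2A^-4 - 1 + A^4, w = 0]
V(D2) = 1  (w 0, c 12, <D> = 1)
V(D3) = t^-8 - 2t^-7 + t^-6 - 2t^-5 + 2t^-4 + t^-2  [10 crossings, <D> = A^-10 + 2A^-2 - 2A^2 + A^6 - 2A^10 + A^14, w = -6]
note: 3 values of V(t) split the 3 diagrams


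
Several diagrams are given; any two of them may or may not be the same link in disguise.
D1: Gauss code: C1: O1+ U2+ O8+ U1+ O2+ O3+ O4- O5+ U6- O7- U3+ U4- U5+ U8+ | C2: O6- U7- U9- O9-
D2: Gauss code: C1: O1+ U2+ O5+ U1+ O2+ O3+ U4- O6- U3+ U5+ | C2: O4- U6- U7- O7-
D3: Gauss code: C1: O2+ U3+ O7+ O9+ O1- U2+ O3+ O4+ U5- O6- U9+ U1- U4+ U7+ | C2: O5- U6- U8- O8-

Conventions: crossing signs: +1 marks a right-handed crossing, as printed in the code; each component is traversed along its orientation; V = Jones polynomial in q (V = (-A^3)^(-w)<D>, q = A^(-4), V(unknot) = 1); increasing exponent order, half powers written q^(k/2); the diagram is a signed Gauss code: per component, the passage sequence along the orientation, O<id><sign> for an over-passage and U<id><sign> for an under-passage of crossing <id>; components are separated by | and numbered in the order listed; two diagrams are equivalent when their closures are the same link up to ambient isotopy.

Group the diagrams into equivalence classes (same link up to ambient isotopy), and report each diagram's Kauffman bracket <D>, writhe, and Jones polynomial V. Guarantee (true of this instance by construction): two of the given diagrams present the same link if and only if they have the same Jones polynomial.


grouping into links: {D1, D2, D3}
V(D1) = -q^(-3/2) - 2q^(1/2) + q^(3/2) - q^(5/2) + q^(7/2)  (w +1, c 9, <D> = -A^-11 + A^-7 - A^-3 + 2A + A^9)
V(D2) = -q^(-3/2) - 2q^(1/2) + q^(3/2) - q^(5/2) + q^(7/2)  [7 crossings, <D> = -A^-11 + A^-7 - A^-3 + 2A + A^9, w = +1]
V(D3) = -q^(-3/2) - 2q^(1/2) + q^(3/2) - q^(5/2) + q^(7/2)  [9 crossings, <D> = -A^-11 + A^-7 - A^-3 + 2A + A^9, w = +1]
why: all 3 diagrams share one V(q), hence one class


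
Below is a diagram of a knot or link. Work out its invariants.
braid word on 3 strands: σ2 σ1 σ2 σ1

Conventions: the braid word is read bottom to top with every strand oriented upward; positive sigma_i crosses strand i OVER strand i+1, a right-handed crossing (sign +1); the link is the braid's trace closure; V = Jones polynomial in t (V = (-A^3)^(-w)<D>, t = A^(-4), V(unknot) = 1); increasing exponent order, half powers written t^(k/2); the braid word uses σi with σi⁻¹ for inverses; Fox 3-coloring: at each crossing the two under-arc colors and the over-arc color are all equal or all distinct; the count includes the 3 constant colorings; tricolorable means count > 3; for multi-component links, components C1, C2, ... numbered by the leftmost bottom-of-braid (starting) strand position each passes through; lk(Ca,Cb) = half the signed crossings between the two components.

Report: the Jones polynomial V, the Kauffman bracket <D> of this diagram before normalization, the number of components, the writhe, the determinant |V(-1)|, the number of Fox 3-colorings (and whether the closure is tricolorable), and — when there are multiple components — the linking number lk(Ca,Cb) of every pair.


V(t) = t + t^3 - t^4
bracket: -A^-4 + 1 + A^8, w = +4
1 component, writhe +4, over 4 crossings
det 3, colorings 9 of 3^4 — tricolorable
observation: the span of V is 3, forcing >= 3 crossings in any diagram


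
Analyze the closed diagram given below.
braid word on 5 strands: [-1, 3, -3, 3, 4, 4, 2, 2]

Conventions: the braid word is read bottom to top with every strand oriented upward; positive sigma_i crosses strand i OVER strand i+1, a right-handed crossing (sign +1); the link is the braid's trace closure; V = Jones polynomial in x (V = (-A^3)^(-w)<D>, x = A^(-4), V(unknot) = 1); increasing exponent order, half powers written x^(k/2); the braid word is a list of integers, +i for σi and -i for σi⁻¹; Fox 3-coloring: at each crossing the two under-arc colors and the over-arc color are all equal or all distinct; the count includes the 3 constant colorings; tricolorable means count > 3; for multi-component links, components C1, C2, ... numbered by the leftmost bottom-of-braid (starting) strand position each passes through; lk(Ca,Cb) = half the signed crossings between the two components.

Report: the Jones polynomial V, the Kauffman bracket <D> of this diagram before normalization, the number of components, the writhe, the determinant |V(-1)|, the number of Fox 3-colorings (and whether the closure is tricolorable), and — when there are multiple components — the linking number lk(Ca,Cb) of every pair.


Jones polynomial: V(x) = x + 2x^3 + x^5
<D> = A^-8 + 2 + A^8; writhe +4
components 3, writhe +4 (8 crossings)
linking number lk(C1,C2) = +1
lk(C1,C3): 0
lk(C2,C3) = +1
3-colorings: 3 of 3^8, det 4 — not tricolorable
note: inverse pairs cancel, leaving σ1⁻¹ σ3 σ4 σ4 σ2 σ2


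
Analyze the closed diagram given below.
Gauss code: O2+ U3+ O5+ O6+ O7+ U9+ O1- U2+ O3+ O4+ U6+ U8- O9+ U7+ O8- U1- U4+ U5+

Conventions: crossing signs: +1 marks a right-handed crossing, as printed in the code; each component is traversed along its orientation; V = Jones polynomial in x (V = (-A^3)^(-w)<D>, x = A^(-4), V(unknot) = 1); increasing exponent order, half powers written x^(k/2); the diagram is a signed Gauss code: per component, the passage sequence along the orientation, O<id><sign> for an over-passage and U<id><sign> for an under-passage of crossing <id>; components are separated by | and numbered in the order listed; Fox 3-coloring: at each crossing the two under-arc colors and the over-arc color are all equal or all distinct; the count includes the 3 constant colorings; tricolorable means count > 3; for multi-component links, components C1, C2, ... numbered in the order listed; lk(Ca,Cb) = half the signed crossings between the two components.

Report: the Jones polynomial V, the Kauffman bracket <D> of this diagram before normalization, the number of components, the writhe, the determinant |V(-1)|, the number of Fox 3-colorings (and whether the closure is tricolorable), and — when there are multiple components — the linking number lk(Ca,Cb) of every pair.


Jones polynomial: V(x) = x - x^2 + 2x^3 - x^4 + x^5 - x^6
<D> = A^-9 - A^-5 + A^-1 - 2A^3 + A^7 - A^11; writhe +5
components 1, writhe +5 (9 crossings)
3-colorings: 3 of 3^9, det 7 — not tricolorable
note: V spans 5 powers of x: at least 5 crossings in any diagram


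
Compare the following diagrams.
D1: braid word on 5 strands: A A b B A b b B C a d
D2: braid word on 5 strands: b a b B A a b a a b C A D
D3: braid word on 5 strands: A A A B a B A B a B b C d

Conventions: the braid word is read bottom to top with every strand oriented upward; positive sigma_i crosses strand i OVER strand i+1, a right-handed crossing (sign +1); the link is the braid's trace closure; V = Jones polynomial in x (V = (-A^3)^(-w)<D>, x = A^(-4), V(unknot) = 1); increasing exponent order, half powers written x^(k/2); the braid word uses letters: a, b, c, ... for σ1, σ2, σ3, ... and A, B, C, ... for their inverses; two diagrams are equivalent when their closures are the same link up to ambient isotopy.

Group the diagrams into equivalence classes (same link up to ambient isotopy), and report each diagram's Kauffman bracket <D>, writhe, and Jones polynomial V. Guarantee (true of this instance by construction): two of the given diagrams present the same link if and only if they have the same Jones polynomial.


classes: {D1} | {D2} | {D3}
V(D1) = -x^(-5/2) - x^(-1/2)  [11 crossings, <D> = A^-1 + A^7, w = -1]
D2 (bracket -A^-17 + A^-13 - A^-9 + 2A^-5 + A^3; 13 crossings at w = +3): V = -x^(3/2) - 2x^(7/2) + x^(9/2) - x^(11/2) + x^(13/2)
D3 (bracket A^-9 + 2A^-1 - A^3 + A^7 - A^11; 13 crossings at w = -5): V = x^(-13/2) - x^(-11/2) + x^(-9/2) - 2x^(-7/2) - x^(-3/2)
note: V(x) takes 3 values over 3 diagrams, fixing the grouping
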